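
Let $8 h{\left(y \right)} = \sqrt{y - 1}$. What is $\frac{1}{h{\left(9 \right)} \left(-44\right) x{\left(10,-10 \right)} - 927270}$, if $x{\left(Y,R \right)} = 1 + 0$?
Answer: $- \frac{463635}{429914826329} + \frac{11 \sqrt{2}}{859829652658} \approx -1.0784 \cdot 10^{-6}$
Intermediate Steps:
$x{\left(Y,R \right)} = 1$
$h{\left(y \right)} = \frac{\sqrt{-1 + y}}{8}$ ($h{\left(y \right)} = \frac{\sqrt{y - 1}}{8} = \frac{\sqrt{-1 + y}}{8}$)
$\frac{1}{h{\left(9 \right)} \left(-44\right) x{\left(10,-10 \right)} - 927270} = \frac{1}{\frac{\sqrt{-1 + 9}}{8} \left(-44\right) 1 - 927270} = \frac{1}{\frac{\sqrt{8}}{8} \left(-44\right) 1 - 927270} = \frac{1}{\frac{2 \sqrt{2}}{8} \left(-44\right) 1 - 927270} = \frac{1}{\frac{\sqrt{2}}{4} \left(-44\right) 1 - 927270} = \frac{1}{- 11 \sqrt{2} \cdot 1 - 927270} = \frac{1}{- 11 \sqrt{2} - 927270} = \frac{1}{-927270 - 11 \sqrt{2}}$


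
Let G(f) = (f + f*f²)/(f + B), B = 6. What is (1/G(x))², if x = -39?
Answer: 121/391485796 ≈ 3.0908e-7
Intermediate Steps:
G(f) = (f + f³)/(6 + f) (G(f) = (f + f*f²)/(f + 6) = (f + f³)/(6 + f))
(1/G(x))² = (1/((-39 + (-39)³)/(6 - 39)))² = (1/((-39 - 59319)/(-33)))² = (1/(-1/33*(-59358)))² = (1/(19786/11))² = (11/19786)² = 121/391485796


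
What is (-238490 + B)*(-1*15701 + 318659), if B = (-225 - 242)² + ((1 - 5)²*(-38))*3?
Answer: -6733241550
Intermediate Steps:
B = 216265 (B = (-467)² + ((-4)²*(-38))*3 = 218089 + (16*(-38))*3 = 218089 - 608*3 = 218089 - 1824 = 216265)
(-238490 + B)*(-1*15701 + 318659) = (-238490 + 216265)*(-1*15701 + 318659) = -22225*(-15701 + 318659) = -22225*302958 = -6733241550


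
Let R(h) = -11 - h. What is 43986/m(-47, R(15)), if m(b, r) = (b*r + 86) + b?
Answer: 43986/1261 ≈ 34.882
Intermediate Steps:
m(b, r) = 86 + b + b*r (m(b, r) = (86 + b*r) + b = 86 + b + b*r)
43986/m(-47, R(15)) = 43986/(86 - 47 - 47*(-11 - 1*15)) = 43986/(86 - 47 - 47*(-11 - 15)) = 43986/(86 - 47 - 47*(-26)) = 43986/(86 - 47 + 1222) = 43986/1261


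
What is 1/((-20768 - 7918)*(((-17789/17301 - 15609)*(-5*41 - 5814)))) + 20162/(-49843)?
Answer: -313387440205591200509/774733170427187536292 ≈ -0.40451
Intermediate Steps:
1/((-20768 - 7918)*(((-17789/17301 - 15609)*(-5*41 - 5814)))) + 20162/(-49843) = 1/((-28686)*(((-17789*1/17301 - 15609)*(-205 - 5814)))) + 20162*(-1/49843) = -(-1/(6019*(-17789/17301 - 15609)))/28686 - 20162/49843 = -1/(28686*((-270069098/17301*(-6019)))) - 20162/49843 = -1/(28686*1625545900862/17301) - 20162/49843 = -1/28686*17301/1625545900862 - 20162/49843 = -5767/15543469904042444 - 20162/49843 = -313387440205591200509/774733170427187536292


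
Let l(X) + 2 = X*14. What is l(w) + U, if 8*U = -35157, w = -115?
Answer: -48053/8 ≈ -6006.6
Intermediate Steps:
l(X) = -2 + 14*X (l(X) = -2 + X*14 = -2 + 14*X)
U = -35157/8 (U = (⅛)*(-35157) = -35157/8 ≈ -4394.6)
l(w) + U = (-2 + 14*(-115)) - 35157/8 = (-2 - 1610) - 35157/8 = -1612 - 35157/8 = -48053/8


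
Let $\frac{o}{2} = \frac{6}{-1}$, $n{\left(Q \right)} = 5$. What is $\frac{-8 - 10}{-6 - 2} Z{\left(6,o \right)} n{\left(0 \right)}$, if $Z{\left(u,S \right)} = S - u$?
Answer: $- \frac{405}{2} \approx -202.5$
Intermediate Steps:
$o = -12$ ($o = 2 \frac{6}{-1} = 2 \cdot 6 \left(-1\right) = 2 \left(-6\right) = -12$)
$\frac{-8 - 10}{-6 - 2} Z{\left(6,o \right)} n{\left(0 \right)} = \frac{-8 - 10}{-6 - 2} \left(-12 - 6\right) 5 = - \frac{18}{-8} \left(-12 - 6\right) 5 = \left(-18\right) \left(- \frac{1}{8}\right) \left(-18\right) 5 = \frac{9}{4} \left(-18\right) 5 = \left(- \frac{81}{2}\right) 5 = - \frac{405}{2}$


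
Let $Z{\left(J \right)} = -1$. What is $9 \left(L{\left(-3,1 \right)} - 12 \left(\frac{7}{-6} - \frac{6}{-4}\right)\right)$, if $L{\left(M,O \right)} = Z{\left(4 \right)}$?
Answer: $-45$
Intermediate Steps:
$L{\left(M,O \right)} = -1$
$9 \left(L{\left(-3,1 \right)} - 12 \left(\frac{7}{-6} - \frac{6}{-4}\right)\right) = 9 \left(-1 - 12 \left(\frac{7}{-6} - \frac{6}{-4}\right)\right) = 9 \left(-1 - 12 \left(7 \left(- \frac{1}{6}\right) - - \frac{3}{2}\right)\right) = 9 \left(-1 - 12 \left(- \frac{7}{6} + \frac{3}{2}\right)\right) = 9 \left(-1 - 4\right) = 9 \left(-5\right) = -45$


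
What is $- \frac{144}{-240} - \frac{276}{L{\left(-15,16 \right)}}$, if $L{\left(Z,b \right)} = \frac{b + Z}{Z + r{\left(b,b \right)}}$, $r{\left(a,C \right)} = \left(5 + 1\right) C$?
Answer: $- \frac{111777}{5} \approx -22355.0$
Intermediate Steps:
$r{\left(a,C \right)} = 6 C$
$L{\left(Z,b \right)} = \frac{Z + b}{Z + 6 b}$ ($L{\left(Z,b \right)} = \frac{b + Z}{Z + 6 b} = \frac{Z + b}{Z + 6 b}$)
$- \frac{144}{-240} - \frac{276}{L{\left(-15,16 \right)}} = - \frac{144}{-240} - \frac{276}{\frac{1}{-15 + 6 \cdot 16} \left(-15 + 16\right)} = \left(-144\right) \left(- \frac{1}{240}\right) - \frac{276}{\frac{1}{-15 + 96} \cdot 1} = \frac{3}{5} - \frac{276}{\frac{1}{81} \cdot 1} = \frac{3}{5} - 276 \frac{1}{\frac{1}{81}} = \frac{3}{5} - 22356 = - \frac{111777}{5}$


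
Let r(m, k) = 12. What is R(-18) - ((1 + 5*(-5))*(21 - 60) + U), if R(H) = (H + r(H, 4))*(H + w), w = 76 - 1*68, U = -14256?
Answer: 13380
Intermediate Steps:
w = 8 (w = 76 - 68 = 8)
R(H) = (8 + H)*(12 + H) (R(H) = (H + 12)*(H + 8) = (12 + H)*(8 + H) = (8 + H)*(12 + H))
R(-18) - ((1 + 5*(-5))*(21 - 60) + U) = (96 + (-18)² + 20*(-18)) - ((1 + 5*(-5))*(21 - 60) - 14256) = (96 + 324 - 360) - ((1 - 25)*(-39) - 14256) = 60 - (-24*(-39) - 14256) = 60 - (936 - 14256) = 60 - 1*(-13320) = 60 + 13320 = 13380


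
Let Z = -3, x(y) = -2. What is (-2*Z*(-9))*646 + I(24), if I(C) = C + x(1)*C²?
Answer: -36012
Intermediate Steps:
I(C) = C - 2*C²
(-2*Z*(-9))*646 + I(24) = (-2*(-3)*(-9))*646 + 24*(1 - 2*24) = (6*(-9))*646 + 24*(1 - 48) = -54*646 + 24*(-47) = -34884 - 1128 = -36012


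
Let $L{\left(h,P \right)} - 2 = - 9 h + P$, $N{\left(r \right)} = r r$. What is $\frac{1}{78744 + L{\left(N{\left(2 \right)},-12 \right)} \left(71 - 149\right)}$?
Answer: $\frac{1}{82332} \approx 1.2146 \cdot 10^{-5}$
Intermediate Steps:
$N{\left(r \right)} = r^{2}$
$L{\left(h,P \right)} = 2 + P - 9 h$ ($L{\left(h,P \right)} = 2 + \left(- 9 h + P\right) = 2 + \left(P - 9 h\right) = 2 + P - 9 h$)
$\frac{1}{78744 + L{\left(N{\left(2 \right)},-12 \right)} \left(71 - 149\right)} = \frac{1}{78744 + \left(2 - 12 - 9 \cdot 2^{2}\right) \left(71 - 149\right)} = \frac{1}{78744 + \left(2 - 12 - 36\right) \left(-78\right)} = \frac{1}{78744 - -3588} = \frac{1}{78744 + 3588} = \frac{1}{82332}$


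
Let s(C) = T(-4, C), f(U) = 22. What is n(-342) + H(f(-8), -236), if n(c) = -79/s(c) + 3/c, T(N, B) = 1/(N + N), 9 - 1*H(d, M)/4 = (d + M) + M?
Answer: 281351/114 ≈ 2468.0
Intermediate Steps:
H(d, M) = 36 - 8*M - 4*d (H(d, M) = 36 - 4*((d + M) + M) = 36 - 4*((M + d) + M) = 36 - 4*(d + 2*M) = 36 + (-8*M - 4*d) = 36 - 8*M - 4*d)
T(N, B) = 1/(2*N)
s(C) = -1/8 (s(C) = (1/2)/(-4) = (1/2)*(-1/4) = -1/8)
n(c) = 632 + 3/c (n(c) = -79/(-1/8) + 3/c = -79*(-8) + 3/c = 632 + 3/c)
n(-342) + H(f(-8), -236) = (632 + 3/(-342)) + (36 - 8*(-236) - 4*22) = (632 + 3*(-1/342)) + (36 + 1888 - 88) = (632 - 1/114) + 1836 = 72047/114 + 1836 = 281351/114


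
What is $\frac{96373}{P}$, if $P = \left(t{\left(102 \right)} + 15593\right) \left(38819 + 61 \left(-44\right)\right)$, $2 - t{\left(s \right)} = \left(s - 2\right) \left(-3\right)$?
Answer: $\frac{5669}{33786225} \approx 0.00016779$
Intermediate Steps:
$t{\left(s \right)} = -4 + 3 s$ ($t{\left(s \right)} = 2 - \left(s - 2\right) \left(-3\right) = 2 - \left(-2 + s\right) \left(-3\right) = 2 - \left(6 - 3 s\right) = 2 + \left(-6 + 3 s\right) = -4 + 3 s$)
$P = 574365825$ ($P = \left(\left(-4 + 3 \cdot 102\right) + 15593\right) \left(38819 + 61 \left(-44\right)\right) = \left(\left(-4 + 306\right) + 15593\right) \left(38819 - 2684\right) = \left(302 + 15593\right) 36135 = 15895 \cdot 36135 = 574365825$)
$\frac{96373}{P} = \frac{96373}{574365825} = 96373 \cdot \frac{1}{574365825} = \frac{5669}{33786225}$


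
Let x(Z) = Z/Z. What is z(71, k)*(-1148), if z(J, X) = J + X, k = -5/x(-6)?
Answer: -75768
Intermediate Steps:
x(Z) = 1
k = -5 (k = -5/1 = -5*1 = -5)
z(71, k)*(-1148) = (71 - 5)*(-1148) = 66*(-1148) = -75768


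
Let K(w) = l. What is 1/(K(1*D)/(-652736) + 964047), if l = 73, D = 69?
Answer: 652736/629268182519 ≈ 1.0373e-6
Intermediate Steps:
K(w) = 73
1/(K(1*D)/(-652736) + 964047) = 1/(73/(-652736) + 964047) = 1/(73*(-1/652736) + 964047) = 1/(-73/652736 + 964047) = 1/(629268182519/652736) = 652736/629268182519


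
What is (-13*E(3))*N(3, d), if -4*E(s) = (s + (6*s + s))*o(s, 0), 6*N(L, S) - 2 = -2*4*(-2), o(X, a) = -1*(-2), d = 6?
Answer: 468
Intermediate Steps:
o(X, a) = 2
N(L, S) = 3 (N(L, S) = ⅓ + (-2*4*(-2))/6 = ⅓ + (-8*(-2))/6 = ⅓ + (⅙)*16 = ⅓ + 8/3 = 3)
E(s) = -4*s (E(s) = -(s + (6*s + s))*2/4 = -(s + 7*s)*2/4 = -8*s*2/4 = -4*s)
(-13*E(3))*N(3, d) = -(-52)*3*3 = -13*(-12)*3 = 156*3 = 468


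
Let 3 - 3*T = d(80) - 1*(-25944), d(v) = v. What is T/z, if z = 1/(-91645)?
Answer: 2384694545/3 ≈ 7.9490e+8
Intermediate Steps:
z = -1/91645 ≈ -1.0912e-5
T = -26021/3 (T = 1 - (80 - 1*(-25944))/3 = 1 - (80 + 25944)/3 = 1 - 1/3*26024 = 1 - 26024/3 = -26021/3 ≈ -8673.7)
T/z = -26021/(3*(-1/91645)) = -26021/3*(-91645) = 2384694545/3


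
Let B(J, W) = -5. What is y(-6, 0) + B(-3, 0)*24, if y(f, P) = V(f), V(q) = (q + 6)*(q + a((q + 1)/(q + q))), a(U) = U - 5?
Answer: -120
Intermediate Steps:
a(U) = -5 + U
V(q) = (6 + q)*(-5 + q + (1 + q)/(2*q)) (V(q) = (q + 6)*(q + (-5 + (q + 1)/(q + q))) = (6 + q)*(q + (-5 + (1 + q)/((2*q)))) = (6 + q)*(q + (-5 + (1 + q)*(1/(2*q)))) = (6 + q)*(q + (-5 + (1 + q)/(2*q))) = (6 + q)*(-5 + q + (1 + q)/(2*q)))
y(f, P) = -53/2 + f² + 3/f + 3*f/2
y(-6, 0) + B(-3, 0)*24 = (-53/2 + (-6)² + 3/(-6) + (3/2)*(-6)) - 5*24 = (-53/2 + 36 + 3*(-⅙) - 9) - 120 = (-53/2 + 36 - ½ - 9) - 120 = 0 - 120 = -120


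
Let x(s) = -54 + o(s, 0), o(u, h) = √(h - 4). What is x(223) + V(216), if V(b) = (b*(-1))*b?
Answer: -46710 + 2*I ≈ -46710.0 + 2.0*I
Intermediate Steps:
V(b) = -b² (V(b) = (-b)*b = -b²)
o(u, h) = √(-4 + h)
x(s) = -54 + 2*I (x(s) = -54 + √(-4 + 0) = -54 + √(-4) = -54 + 2*I)
x(223) + V(216) = (-54 + 2*I) - 1*216² = (-54 + 2*I) - 1*46656 = (-54 + 2*I) - 46656 = -46710 + 2*I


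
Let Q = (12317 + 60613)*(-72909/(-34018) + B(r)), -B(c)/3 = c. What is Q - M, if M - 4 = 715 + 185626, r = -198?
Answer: 736326108360/17009 ≈ 4.3290e+7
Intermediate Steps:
B(c) = -3*c
Q = 739495650465/17009 (Q = (12317 + 60613)*(-72909/(-34018) - 3*(-198)) = 72930*(-72909*(-1/34018) + 594) = 72930*(72909/34018 + 594) = 72930*(20279601/34018) = 739495650465/17009 ≈ 4.3477e+7)
M = 186345 (M = 4 + (715 + 185626) = 4 + 186341 = 186345)
Q - M = 739495650465/17009 - 1*186345 = 739495650465/17009 - 186345 = 736326108360/17009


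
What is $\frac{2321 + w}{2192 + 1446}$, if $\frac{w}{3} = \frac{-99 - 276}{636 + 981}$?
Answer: $\frac{625322}{980441} \approx 0.6378$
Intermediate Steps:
$w = - \frac{375}{539}$ ($w = 3 \frac{-99 - 276}{636 + 981} = 3 \left(- \frac{375}{1617}\right) = 3 \left(\left(-375\right) \frac{1}{1617}\right) = 3 \left(- \frac{125}{539}\right) = - \frac{375}{539} \approx -0.69573$)
$\frac{2321 + w}{2192 + 1446} = \frac{2321 - \frac{375}{539}}{2192 + 1446} = \frac{1250644}{539 \cdot 3638} = \frac{1250644}{539} \cdot \frac{1}{3638} = \frac{625322}{980441}$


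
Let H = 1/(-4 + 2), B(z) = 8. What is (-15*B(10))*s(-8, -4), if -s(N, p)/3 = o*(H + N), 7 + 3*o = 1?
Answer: 6120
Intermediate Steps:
o = -2 (o = -7/3 + (1/3)*1 = -7/3 + 1/3 = -2)
H = -1/2 (H = 1/(-2) = -1/2 ≈ -0.50000)
s(N, p) = -3 + 6*N (s(N, p) = -(-6)*(-1/2 + N) = -3*(1 - 2*N) = -3 + 6*N)
(-15*B(10))*s(-8, -4) = (-15*8)*(-3 + 6*(-8)) = -120*(-3 - 48) = -120*(-51) = 6120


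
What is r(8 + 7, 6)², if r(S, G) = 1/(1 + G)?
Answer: 1/49 ≈ 0.020408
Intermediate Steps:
r(8 + 7, 6)² = (1/(1 + 6))² = (1/7)² = (⅐)² = 1/49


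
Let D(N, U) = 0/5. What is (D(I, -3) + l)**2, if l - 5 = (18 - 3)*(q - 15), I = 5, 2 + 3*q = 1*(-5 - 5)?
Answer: 78400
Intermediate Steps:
q = -4 (q = -2/3 + (1*(-5 - 5))/3 = -2/3 + (1*(-10))/3 = -2/3 + (1/3)*(-10) = -2/3 - 10/3 = -4)
l = -280 (l = 5 + (18 - 3)*(-4 - 15) = 5 + 15*(-19) = 5 - 285 = -280)
D(N, U) = 0 (D(N, U) = 0*(1/5) = 0)
(D(I, -3) + l)**2 = (0 - 280)**2 = (-280)**2 = 78400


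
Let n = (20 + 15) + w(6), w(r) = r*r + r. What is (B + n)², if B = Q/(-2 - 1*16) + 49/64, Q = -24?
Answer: 230644969/36864 ≈ 6256.6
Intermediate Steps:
w(r) = r + r² (w(r) = r² + r = r + r²)
n = 77 (n = (20 + 15) + 6*(1 + 6) = 35 + 6*7 = 35 + 42 = 77)
B = 403/192 (B = -24/(-2 - 1*16) + 49/64 = -24/(-2 - 16) + 49*(1/64) = -24/(-18) + 49/64 = -24*(-1/18) + 49/64 = 4/3 + 49/64 = 403/192 ≈ 2.0990)
(B + n)² = (403/192 + 77)² = (15187/192)² = 230644969/36864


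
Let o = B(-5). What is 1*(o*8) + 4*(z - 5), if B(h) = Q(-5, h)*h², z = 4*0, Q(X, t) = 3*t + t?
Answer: -4020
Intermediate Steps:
Q(X, t) = 4*t
z = 0
B(h) = 4*h³ (B(h) = (4*h)*h² = 4*h³)
o = -500 (o = 4*(-5)³ = 4*(-125) = -500)
1*(o*8) + 4*(z - 5) = 1*(-500*8) + 4*(0 - 5) = 1*(-4000) + 4*(-5) = -4000 - 20 = -4020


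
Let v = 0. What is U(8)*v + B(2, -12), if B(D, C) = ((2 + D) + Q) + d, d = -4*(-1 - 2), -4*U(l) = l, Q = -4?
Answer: 12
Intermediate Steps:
U(l) = -l/4
d = 12 (d = -4*(-3) = 12)
B(D, C) = 10 + D (B(D, C) = ((2 + D) - 4) + 12 = (-2 + D) + 12 = 10 + D)
U(8)*v + B(2, -12) = -1/4*8*0 + (10 + 2) = -2*0 + 12 = 0 + 12 = 12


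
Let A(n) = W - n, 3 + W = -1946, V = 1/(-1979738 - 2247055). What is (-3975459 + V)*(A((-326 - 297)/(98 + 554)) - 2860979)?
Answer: 7841445779758387166951/688967259 ≈ 1.1381e+13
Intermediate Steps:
V = -1/4226793 (V = 1/(-4226793) = -1/4226793 ≈ -2.3659e-7)
W = -1949 (W = -3 - 1946 = -1949)
A(n) = -1949 - n
(-3975459 + V)*(A((-326 - 297)/(98 + 554)) - 2860979) = (-3975459 - 1/4226793)*((-1949 - (-326 - 297)/(98 + 554)) - 2860979) = -16803442272988*((-1949 - (-623)/652) - 2860979)/4226793 = -16803442272988*((-1949 - 1*(-623/652)) - 2860979)/4226793 = -16803442272988*((-1949 + 623/652) - 2860979)/4226793 = -16803442272988*(-1270125/652 - 2860979)/4226793 = -16803442272988/4226793*(-1866628433/652) = 7841445779758387166951/688967259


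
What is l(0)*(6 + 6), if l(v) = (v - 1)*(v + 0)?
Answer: 0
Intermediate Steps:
l(v) = v*(-1 + v) (l(v) = (-1 + v)*v = v*(-1 + v))
l(0)*(6 + 6) = (0*(-1 + 0))*(6 + 6) = (0*(-1))*12 = 0*12 = 0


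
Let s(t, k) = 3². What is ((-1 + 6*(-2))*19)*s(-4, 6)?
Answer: -2223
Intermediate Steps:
s(t, k) = 9
((-1 + 6*(-2))*19)*s(-4, 6) = ((-1 + 6*(-2))*19)*9 = ((-1 - 12)*19)*9 = -13*19*9 = -247*9 = -2223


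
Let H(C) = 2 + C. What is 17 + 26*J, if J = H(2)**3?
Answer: 1681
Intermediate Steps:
J = 64 (J = (2 + 2)**3 = 4**3 = 64)
17 + 26*J = 17 + 26*64 = 17 + 1664 = 1681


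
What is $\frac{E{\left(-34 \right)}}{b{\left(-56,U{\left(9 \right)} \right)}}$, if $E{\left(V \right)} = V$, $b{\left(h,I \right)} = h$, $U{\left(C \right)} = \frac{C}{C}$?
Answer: $\frac{17}{28} \approx 0.60714$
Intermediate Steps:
$U{\left(C \right)} = 1$
$\frac{E{\left(-34 \right)}}{b{\left(-56,U{\left(9 \right)} \right)}} = - \frac{34}{-56} = \left(-34\right) \left(- \frac{1}{56}\right) = \frac{17}{28}$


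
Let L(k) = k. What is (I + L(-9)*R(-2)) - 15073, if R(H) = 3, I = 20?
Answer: -15080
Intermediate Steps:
(I + L(-9)*R(-2)) - 15073 = (20 - 9*3) - 15073 = (20 - 27) - 15073 = -7 - 15073 = -15080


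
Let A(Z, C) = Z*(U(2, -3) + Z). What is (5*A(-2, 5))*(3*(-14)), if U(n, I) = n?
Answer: 0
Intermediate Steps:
A(Z, C) = Z*(2 + Z)
(5*A(-2, 5))*(3*(-14)) = (5*(-2*(2 - 2)))*(3*(-14)) = (5*(-2*0))*(-42) = (5*0)*(-42) = 0*(-42) = 0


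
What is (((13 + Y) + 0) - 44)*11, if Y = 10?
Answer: -231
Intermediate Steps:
(((13 + Y) + 0) - 44)*11 = (((13 + 10) + 0) - 44)*11 = ((23 + 0) - 44)*11 = (23 - 44)*11 = -21*11 = -231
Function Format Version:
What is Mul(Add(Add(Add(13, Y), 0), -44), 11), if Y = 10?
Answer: -231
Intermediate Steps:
Mul(Add(Add(Add(13, Y), 0), -44), 11) = Mul(Add(Add(Add(13, 10), 0), -44), 11) = Mul(Add(Add(23, 0), -44), 11) = Mul(Add(23, -44), 11) = Mul(-21, 11) = -231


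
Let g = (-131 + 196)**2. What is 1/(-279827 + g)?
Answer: -1/275602 ≈ -3.6284e-6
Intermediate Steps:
g = 4225 (g = 65**2 = 4225)
1/(-279827 + g) = 1/(-279827 + 4225) = 1/(-275602) = -1/275602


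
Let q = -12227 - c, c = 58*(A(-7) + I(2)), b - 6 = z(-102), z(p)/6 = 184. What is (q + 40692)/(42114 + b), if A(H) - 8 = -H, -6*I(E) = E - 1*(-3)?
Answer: 41465/64836 ≈ 0.63954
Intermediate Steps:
z(p) = 1104 (z(p) = 6*184 = 1104)
b = 1110 (b = 6 + 1104 = 1110)
I(E) = -1/2 - E/6 (I(E) = -(E - 1*(-3))/6 = -(E + 3)/6 = -(3 + E)/6 = -1/2 - E/6)
A(H) = 8 - H
c = 2465/3 (c = 58*((8 - 1*(-7)) + (-1/2 - 1/6*2)) = 58*((8 + 7) + (-1/2 - 1/3)) = 58*(15 - 5/6) = 58*(85/6) = 2465/3 ≈ 821.67)
q = -39146/3 (q = -12227 - 1*2465/3 = -12227 - 2465/3 = -39146/3 ≈ -13049.)
(q + 40692)/(42114 + b) = (-39146/3 + 40692)/(42114 + 1110) = (82930/3)/43224 = (82930/3)*(1/43224) = 41465/64836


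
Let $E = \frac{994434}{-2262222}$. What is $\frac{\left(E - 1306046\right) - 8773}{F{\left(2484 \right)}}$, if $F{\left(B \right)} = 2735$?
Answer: $- \frac{495735577042}{1031196195} \approx -480.74$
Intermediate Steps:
$E = - \frac{165739}{377037}$ ($E = 994434 \left(- \frac{1}{2262222}\right) = - \frac{165739}{377037} \approx -0.43958$)
$\frac{\left(E - 1306046\right) - 8773}{F{\left(2484 \right)}} = \frac{\left(- \frac{165739}{377037} - 1306046\right) - 8773}{2735} = \left(- \frac{492427831441}{377037} - 8773\right) \frac{1}{2735} = \left(- \frac{495735577042}{377037}\right) \frac{1}{2735} = - \frac{495735577042}{1031196195}$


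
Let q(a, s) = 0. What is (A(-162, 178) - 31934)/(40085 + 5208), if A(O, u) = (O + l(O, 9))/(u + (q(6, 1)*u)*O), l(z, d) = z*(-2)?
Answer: -2842045/4031077 ≈ -0.70503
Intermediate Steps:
l(z, d) = -2*z
A(O, u) = -O/u (A(O, u) = (O - 2*O)/(u + (0*u)*O) = (-O)/(u + 0*O) = (-O)/(u + 0) = (-O)/u = -O/u)
(A(-162, 178) - 31934)/(40085 + 5208) = (-1*(-162)/178 - 31934)/(40085 + 5208) = (-1*(-162)*1/178 - 31934)/45293 = (81/89 - 31934)*(1/45293) = -2842045/89*1/45293 = -2842045/4031077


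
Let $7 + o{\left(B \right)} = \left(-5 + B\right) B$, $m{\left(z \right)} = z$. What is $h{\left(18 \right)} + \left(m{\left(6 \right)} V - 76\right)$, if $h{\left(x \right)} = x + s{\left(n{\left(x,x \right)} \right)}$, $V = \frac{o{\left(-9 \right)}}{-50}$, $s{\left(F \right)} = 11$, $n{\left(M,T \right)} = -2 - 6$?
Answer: $- \frac{1532}{25} \approx -61.28$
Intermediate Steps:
$n{\left(M,T \right)} = -8$ ($n{\left(M,T \right)} = -2 - 6 = -8$)
$o{\left(B \right)} = -7 + B \left(-5 + B\right)$ ($o{\left(B \right)} = -7 + \left(-5 + B\right) B = -7 + B \left(-5 + B\right)$)
$V = - \frac{119}{50}$ ($V = \frac{-7 + \left(-9\right)^{2} - -45}{-50} = \left(-7 + 81 + 45\right) \left(- \frac{1}{50}\right) = 119 \left(- \frac{1}{50}\right) = - \frac{119}{50} \approx -2.38$)
$h{\left(x \right)} = 11 + x$ ($h{\left(x \right)} = x + 11 = 11 + x$)
$h{\left(18 \right)} + \left(m{\left(6 \right)} V - 76\right) = \left(11 + 18\right) + \left(6 \left(- \frac{119}{50}\right) - 76\right) = 29 - \frac{2257}{25} = - \frac{1532}{25}$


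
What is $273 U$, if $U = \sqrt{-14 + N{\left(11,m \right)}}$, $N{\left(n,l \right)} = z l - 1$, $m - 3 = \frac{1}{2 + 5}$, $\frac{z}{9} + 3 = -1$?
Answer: $39 i \sqrt{6279} \approx 3090.4 i$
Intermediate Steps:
$z = -36$ ($z = -27 + 9 \left(-1\right) = -27 - 9 = -36$)
$m = \frac{22}{7}$ ($m = 3 + \frac{1}{2 + 5} = 3 + \frac{1}{7} = \frac{22}{7} \approx 3.1429$)
$N{\left(n,l \right)} = -1 - 36 l$ ($N{\left(n,l \right)} = - 36 l - 1 = -1 - 36 l$)
$U = \frac{i \sqrt{6279}}{7}$ ($U = \sqrt{-14 - \frac{799}{7}} = \sqrt{- \frac{897}{7}} = \frac{i \sqrt{6279}}{7} \approx 11.32 i$)
$273 U = 273 \frac{i \sqrt{6279}}{7} = 39 i \sqrt{6279}$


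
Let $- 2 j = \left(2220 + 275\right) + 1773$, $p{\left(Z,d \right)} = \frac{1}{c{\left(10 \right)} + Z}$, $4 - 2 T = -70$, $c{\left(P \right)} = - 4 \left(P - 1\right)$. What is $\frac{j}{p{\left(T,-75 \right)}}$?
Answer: $-2134$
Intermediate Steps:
$c{\left(P \right)} = 4 - 4 P$ ($c{\left(P \right)} = - 4 \left(-1 + P\right) = 4 - 4 P$)
$T = 37$ ($T = 2 - -35 = 2 + 35 = 37$)
$p{\left(Z,d \right)} = \frac{1}{-36 + Z}$ ($p{\left(Z,d \right)} = \frac{1}{\left(4 - 40\right) + Z} = \frac{1}{-36 + Z}$)
$j = -2134$ ($j = - \frac{\left(2220 + 275\right) + 1773}{2} = - \frac{2495 + 1773}{2} = \left(- \frac{1}{2}\right) 4268 = -2134$)
$\frac{j}{p{\left(T,-75 \right)}} = - \frac{2134}{\frac{1}{-36 + 37}} = - \frac{2134}{1^{-1}} = - \frac{2134}{1} = \left(-2134\right) 1 = -2134$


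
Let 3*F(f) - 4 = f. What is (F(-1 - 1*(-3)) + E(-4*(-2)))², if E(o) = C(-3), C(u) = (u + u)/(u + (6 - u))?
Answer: 1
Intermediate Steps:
F(f) = 4/3 + f/3
C(u) = u/3 (C(u) = (2*u)/6 = (2*u)*(⅙) = u/3)
E(o) = -1 (E(o) = (⅓)*(-3) = -1)
(F(-1 - 1*(-3)) + E(-4*(-2)))² = ((4/3 + (-1 - 1*(-3))/3) - 1)² = ((4/3 + (-1 + 3)/3) - 1)² = ((4/3 + (⅓)*2) - 1)² = ((4/3 + ⅔) - 1)² = (2 - 1)² = 1² = 1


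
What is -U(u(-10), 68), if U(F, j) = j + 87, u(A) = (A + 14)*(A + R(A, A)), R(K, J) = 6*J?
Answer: -155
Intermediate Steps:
u(A) = 7*A*(14 + A) (u(A) = (A + 14)*(A + 6*A) = (14 + A)*(7*A) = 7*A*(14 + A))
U(F, j) = 87 + j
-U(u(-10), 68) = -(87 + 68) = -1*155 = -155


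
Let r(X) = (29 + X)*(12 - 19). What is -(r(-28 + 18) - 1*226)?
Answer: 359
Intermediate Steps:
r(X) = -203 - 7*X (r(X) = (29 + X)*(-7) = -203 - 7*X)
-(r(-28 + 18) - 1*226) = -((-203 - 7*(-28 + 18)) - 1*226) = -((-203 - 7*(-10)) - 226) = -((-203 + 70) - 226) = -(-133 - 226) = -1*(-359) = 359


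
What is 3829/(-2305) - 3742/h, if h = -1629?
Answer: 2387869/3754845 ≈ 0.63594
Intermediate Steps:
3829/(-2305) - 3742/h = 3829/(-2305) - 3742/(-1629) = 3829*(-1/2305) - 3742*(-1/1629) = -3829/2305 + 3742/1629 = 2387869/3754845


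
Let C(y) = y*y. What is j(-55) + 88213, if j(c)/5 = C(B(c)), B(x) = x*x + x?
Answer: 44192713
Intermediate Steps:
B(x) = x + x**2 (B(x) = x**2 + x = x + x**2)
C(y) = y**2
j(c) = 5*c**2*(1 + c)**2 (j(c) = 5*(c*(1 + c))**2 = 5*(c**2*(1 + c)**2) = 5*c**2*(1 + c)**2)
j(-55) + 88213 = 5*(-55)**2*(1 - 55)**2 + 88213 = 5*3025*(-54)**2 + 88213 = 5*3025*2916 + 88213 = 44104500 + 88213 = 44192713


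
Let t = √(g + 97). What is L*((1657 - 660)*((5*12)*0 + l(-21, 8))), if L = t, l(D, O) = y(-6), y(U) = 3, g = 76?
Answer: 2991*√173 ≈ 39340.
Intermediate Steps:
l(D, O) = 3
t = √173 (t = √(76 + 97) = √173 ≈ 13.153)
L = √173 ≈ 13.153
L*((1657 - 660)*((5*12)*0 + l(-21, 8))) = √173*((1657 - 660)*((5*12)*0 + 3)) = √173*(997*(60*0 + 3)) = √173*(997*(0 + 3)) = √173*(997*3) = √173*2991 = 2991*√173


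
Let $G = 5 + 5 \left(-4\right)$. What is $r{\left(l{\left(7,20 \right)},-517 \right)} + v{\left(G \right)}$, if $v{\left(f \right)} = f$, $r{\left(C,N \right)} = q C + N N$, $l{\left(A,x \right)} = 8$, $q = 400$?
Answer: $270474$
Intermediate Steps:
$r{\left(C,N \right)} = N^{2} + 400 C$ ($r{\left(C,N \right)} = 400 C + N N = 400 C + N^{2} = N^{2} + 400 C$)
$G = -15$ ($G = 5 - 20 = -15$)
$r{\left(l{\left(7,20 \right)},-517 \right)} + v{\left(G \right)} = \left(\left(-517\right)^{2} + 400 \cdot 8\right) - 15 = \left(267289 + 3200\right) - 15 = 270489 - 15 = 270474$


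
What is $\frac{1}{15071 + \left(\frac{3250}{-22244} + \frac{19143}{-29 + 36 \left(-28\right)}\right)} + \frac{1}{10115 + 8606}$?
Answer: $\frac{389525911517}{3250096570674483} \approx 0.00011985$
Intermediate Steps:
$\frac{1}{15071 + \left(\frac{3250}{-22244} + \frac{19143}{-29 + 36 \left(-28\right)}\right)} + \frac{1}{10115 + 8606} = \frac{1}{15071 + \left(3250 \left(- \frac{1}{22244}\right) + \frac{19143}{-29 - 1008}\right)} + \frac{1}{18721} = \frac{1}{15071 + \left(- \frac{1625}{11122} + \frac{19143}{-1037}\right)} + \frac{1}{18721} = \frac{1}{15071 + \left(- \frac{1625}{11122} + 19143 \left(- \frac{1}{1037}\right)\right)} + \frac{1}{18721} = \frac{1}{15071 - \frac{214593571}{11533514}} + \frac{1}{18721} = \frac{1}{\frac{173606995923}{11533514}} + \frac{1}{18721} = \frac{11533514}{173606995923} + \frac{1}{18721} = \frac{389525911517}{3250096570674483}$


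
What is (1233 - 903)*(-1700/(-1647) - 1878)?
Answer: -340050260/549 ≈ -6.1940e+5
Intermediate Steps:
(1233 - 903)*(-1700/(-1647) - 1878) = 330*(-1700*(-1/1647) - 1878) = 330*(1700/1647 - 1878) = 330*(-3091366/1647) = -340050260/549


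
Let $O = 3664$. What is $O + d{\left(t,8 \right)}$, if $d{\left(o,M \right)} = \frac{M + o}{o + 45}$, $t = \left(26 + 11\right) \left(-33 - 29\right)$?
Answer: $\frac{8242622}{2249} \approx 3665.0$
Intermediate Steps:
$t = -2294$ ($t = 37 \left(-62\right) = -2294$)
$d{\left(o,M \right)} = \frac{M + o}{45 + o}$
$O + d{\left(t,8 \right)} = 3664 + \frac{8 - 2294}{45 - 2294} = 3664 + \frac{1}{-2249} \left(-2286\right) = 3664 - - \frac{2286}{2249} = 3664 + \frac{2286}{2249} = \frac{8242622}{2249}$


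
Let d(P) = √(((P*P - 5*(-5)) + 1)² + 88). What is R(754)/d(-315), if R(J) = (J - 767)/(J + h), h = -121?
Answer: -√9850761089/479656289949 ≈ -2.0692e-7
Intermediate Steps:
d(P) = √(88 + (26 + P²)²) (d(P) = √(((P² + 25) + 1)² + 88) = √(((25 + P²) + 1)² + 88) = √((26 + P²)² + 88) = √(88 + (26 + P²)²))
R(J) = (-767 + J)/(-121 + J) (R(J) = (J - 767)/(J - 121) = (-767 + J)/(-121 + J))
R(754)/d(-315) = ((-767 + 754)/(-121 + 754))/(√(88 + (26 + (-315)²)²)) = (-13/633)/(√(88 + (26 + 99225)²)) = ((1/633)*(-13))/(√(88 + 99251²)) = -13/(633*√(88 + 9850761001)) = -13*√9850761089/9850761089/633 = -√9850761089/479656289949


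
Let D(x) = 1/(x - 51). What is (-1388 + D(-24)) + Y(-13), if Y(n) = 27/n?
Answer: -1355338/975 ≈ -1390.1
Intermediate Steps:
D(x) = 1/(-51 + x)
(-1388 + D(-24)) + Y(-13) = (-1388 + 1/(-51 - 24)) + 27/(-13) = (-1388 + 1/(-75)) + 27*(-1/13) = (-1388 - 1/75) - 27/13 = -104101/75 - 27/13 = -1355338/975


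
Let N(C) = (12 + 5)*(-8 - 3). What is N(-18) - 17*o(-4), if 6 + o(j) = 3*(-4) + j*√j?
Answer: 119 + 136*I ≈ 119.0 + 136.0*I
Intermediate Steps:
o(j) = -18 + j^(3/2) (o(j) = -6 + (3*(-4) + j*√j) = -6 + (-12 + j^(3/2)) = -18 + j^(3/2))
N(C) = -187 (N(C) = 17*(-11) = -187)
N(-18) - 17*o(-4) = -187 - 17*(-18 + (-4)^(3/2)) = -187 - 17*(-18 - 8*I) = -187 + (306 + 136*I) = 119 + 136*I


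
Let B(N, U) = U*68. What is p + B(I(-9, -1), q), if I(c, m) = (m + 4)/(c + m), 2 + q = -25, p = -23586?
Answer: -25422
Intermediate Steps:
q = -27 (q = -2 - 25 = -27)
I(c, m) = (4 + m)/(c + m)
B(N, U) = 68*U
p + B(I(-9, -1), q) = -23586 + 68*(-27) = -23586 - 1836 = -25422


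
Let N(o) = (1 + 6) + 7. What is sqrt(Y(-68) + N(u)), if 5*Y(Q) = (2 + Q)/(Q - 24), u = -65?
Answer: sqrt(748190)/230 ≈ 3.7608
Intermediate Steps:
N(o) = 14 (N(o) = 7 + 7 = 14)
Y(Q) = (2 + Q)/(5*(-24 + Q)) (Y(Q) = ((2 + Q)/(Q - 24))/5 = ((2 + Q)/(-24 + Q))/5 = (2 + Q)/(5*(-24 + Q)))
sqrt(Y(-68) + N(u)) = sqrt((2 - 68)/(5*(-24 - 68)) + 14) = sqrt((1/5)*(-66)/(-92) + 14) = sqrt((1/5)*(-1/92)*(-66) + 14) = sqrt(33/230 + 14) = sqrt(3253/230) = sqrt(748190)/230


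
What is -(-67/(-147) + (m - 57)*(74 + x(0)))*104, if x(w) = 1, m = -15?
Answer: 82548232/147 ≈ 5.6155e+5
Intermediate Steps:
-(-67/(-147) + (m - 57)*(74 + x(0)))*104 = -(-67/(-147) + (-15 - 57)*(74 + 1))*104 = -(-67*(-1/147) - 72*75)*104 = -(67/147 - 5400)*104 = -(-793733)*104/147 = -1*(-82548232/147) = 82548232/147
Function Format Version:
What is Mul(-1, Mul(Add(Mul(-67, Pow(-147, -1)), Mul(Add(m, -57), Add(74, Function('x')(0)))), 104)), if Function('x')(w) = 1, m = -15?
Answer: Rational(82548232, 147) ≈ 5.6155e+5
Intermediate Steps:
Mul(-1, Mul(Add(Mul(-67, Pow(-147, -1)), Mul(Add(m, -57), Add(74, Function('x')(0)))), 104)) = Mul(-1, Mul(Add(Mul(-67, Pow(-147, -1)), Mul(Add(-15, -57), Add(74, 1))), 104)) = Mul(-1, Mul(Add(Mul(-67, Rational(-1, 147)), Mul(-72, 75)), 104)) = Mul(-1, Mul(Add(Rational(67, 147), -5400), 104)) = Mul(-1, Mul(Rational(-793733, 147), 104)) = Mul(-1, Rational(-82548232, 147)) = Rational(82548232, 147)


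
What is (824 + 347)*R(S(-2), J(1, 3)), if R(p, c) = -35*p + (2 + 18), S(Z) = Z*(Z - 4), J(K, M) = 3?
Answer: -468400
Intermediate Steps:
S(Z) = Z*(-4 + Z)
R(p, c) = 20 - 35*p (R(p, c) = -35*p + 20 = 20 - 35*p)
(824 + 347)*R(S(-2), J(1, 3)) = (824 + 347)*(20 - (-70)*(-4 - 2)) = 1171*(20 - (-70)*(-6)) = 1171*(20 - 35*12) = 1171*(20 - 420) = 1171*(-400) = -468400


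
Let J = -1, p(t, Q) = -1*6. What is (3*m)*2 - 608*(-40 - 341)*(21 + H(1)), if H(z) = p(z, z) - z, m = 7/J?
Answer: 3243030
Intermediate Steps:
p(t, Q) = -6
m = -7 (m = 7/(-1) = 7*(-1) = -7)
H(z) = -6 - z
(3*m)*2 - 608*(-40 - 341)*(21 + H(1)) = (3*(-7))*2 - 608*(-40 - 341)*(21 + (-6 - 1*1)) = -21*2 - (-231648)*(21 + (-6 - 1)) = -42 - (-231648)*(21 - 7) = -42 - (-231648)*14 = -42 - 608*(-5334) = -42 + 3243072 = 3243030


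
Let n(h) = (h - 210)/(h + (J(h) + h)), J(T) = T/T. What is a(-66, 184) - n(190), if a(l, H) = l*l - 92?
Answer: 1624604/381 ≈ 4264.1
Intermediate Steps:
J(T) = 1
a(l, H) = -92 + l² (a(l, H) = l² - 92 = -92 + l²)
n(h) = (-210 + h)/(1 + 2*h) (n(h) = (h - 210)/(h + (1 + h)) = (-210 + h)/(1 + 2*h))
a(-66, 184) - n(190) = (-92 + (-66)²) - (-210 + 190)/(1 + 2*190) = (-92 + 4356) - (-20)/(1 + 380) = 4264 - (-20)/381 = 4264 - 1*(-20/381) = 4264 + 20/381 = 1624604/381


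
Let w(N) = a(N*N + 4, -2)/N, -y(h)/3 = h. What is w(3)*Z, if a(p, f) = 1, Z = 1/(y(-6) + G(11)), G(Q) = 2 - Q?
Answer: 1/27 ≈ 0.037037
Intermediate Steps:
y(h) = -3*h
Z = 1/9 (Z = 1/(-3*(-6) + (2 - 1*11)) = 1/(18 + (2 - 11)) = 1/(18 - 9) = 1/9 ≈ 0.11111)
w(N) = 1/N
w(3)*Z = (1/9)/3 = (1/3)*(1/9) = 1/27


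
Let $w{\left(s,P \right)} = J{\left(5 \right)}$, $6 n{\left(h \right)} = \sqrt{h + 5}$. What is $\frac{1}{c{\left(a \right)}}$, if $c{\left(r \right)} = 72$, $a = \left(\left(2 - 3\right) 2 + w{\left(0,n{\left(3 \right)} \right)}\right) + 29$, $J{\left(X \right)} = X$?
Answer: $\frac{1}{72} \approx 0.013889$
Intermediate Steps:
$n{\left(h \right)} = \frac{\sqrt{5 + h}}{6}$ ($n{\left(h \right)} = \frac{\sqrt{h + 5}}{6} = \frac{\sqrt{5 + h}}{6}$)
$w{\left(s,P \right)} = 5$
$a = 32$ ($a = \left(\left(2 - 3\right) 2 + 5\right) + 29 = \left(\left(-1\right) 2 + 5\right) + 29 = \left(-2 + 5\right) + 29 = 3 + 29 = 32$)
$\frac{1}{c{\left(a \right)}} = \frac{1}{72}$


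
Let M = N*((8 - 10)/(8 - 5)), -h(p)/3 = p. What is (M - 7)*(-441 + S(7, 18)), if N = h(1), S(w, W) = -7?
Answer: 2240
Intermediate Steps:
h(p) = -3*p
N = -3 (N = -3*1 = -3)
M = 2 (M = -3*(8 - 10)/(8 - 5) = -(-6)/3 = -3*(-⅔) = 2)
(M - 7)*(-441 + S(7, 18)) = (2 - 7)*(-441 - 7) = -5*(-448) = 2240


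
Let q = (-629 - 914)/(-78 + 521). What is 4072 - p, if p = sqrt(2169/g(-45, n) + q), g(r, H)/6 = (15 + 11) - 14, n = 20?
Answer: 4072 - 3*sqrt(9295026)/1772 ≈ 4066.8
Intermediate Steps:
g(r, H) = 72 (g(r, H) = 6*((15 + 11) - 14) = 6*(26 - 14) = 6*12 = 72)
q = -1543/443 ≈ -3.4831
p = 3*sqrt(9295026)/1772 (p = sqrt(2169/72 - 1543/443) = sqrt(2169*(1/72) - 1543/443) = sqrt(241/8 - 1543/443) = sqrt(94419/3544) = 3*sqrt(9295026)/1772 ≈ 5.1616)
4072 - p = 4072 - 3*sqrt(9295026)/1772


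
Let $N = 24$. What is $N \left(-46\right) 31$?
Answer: $-34224$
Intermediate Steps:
$N \left(-46\right) 31 = 24 \left(-46\right) 31 = \left(-1104\right) 31 = -34224$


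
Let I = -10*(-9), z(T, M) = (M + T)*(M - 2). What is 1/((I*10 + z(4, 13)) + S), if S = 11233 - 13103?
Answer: -1/783 ≈ -0.0012771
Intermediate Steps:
z(T, M) = (-2 + M)*(M + T) (z(T, M) = (M + T)*(-2 + M) = (-2 + M)*(M + T))
I = 90
S = -1870
1/((I*10 + z(4, 13)) + S) = 1/((90*10 + (13² - 2*13 - 2*4 + 13*4)) - 1870) = 1/((900 + (169 - 26 - 8 + 52)) - 1870) = 1/((900 + 187) - 1870) = 1/(1087 - 1870) = 1/(-783) = -1/783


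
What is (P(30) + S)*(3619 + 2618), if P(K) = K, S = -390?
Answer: -2245320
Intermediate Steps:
(P(30) + S)*(3619 + 2618) = (30 - 390)*(3619 + 2618) = -360*6237 = -2245320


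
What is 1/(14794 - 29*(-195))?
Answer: 1/20449 ≈ 4.8902e-5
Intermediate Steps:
1/(14794 - 29*(-195)) = 1/(14794 + 5655) = 1/20449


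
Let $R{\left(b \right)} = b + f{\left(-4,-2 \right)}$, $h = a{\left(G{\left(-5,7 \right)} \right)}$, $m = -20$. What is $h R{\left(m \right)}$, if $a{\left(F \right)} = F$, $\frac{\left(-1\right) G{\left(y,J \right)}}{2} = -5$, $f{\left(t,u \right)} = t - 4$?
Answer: $-280$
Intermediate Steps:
$f{\left(t,u \right)} = -4 + t$ ($f{\left(t,u \right)} = t - 4 = -4 + t$)
$G{\left(y,J \right)} = 10$ ($G{\left(y,J \right)} = \left(-2\right) \left(-5\right) = 10$)
$h = 10$
$R{\left(b \right)} = -8 + b$ ($R{\left(b \right)} = b - 8 = -8 + b$)
$h R{\left(m \right)} = 10 \left(-8 - 20\right) = 10 \left(-28\right) = -280$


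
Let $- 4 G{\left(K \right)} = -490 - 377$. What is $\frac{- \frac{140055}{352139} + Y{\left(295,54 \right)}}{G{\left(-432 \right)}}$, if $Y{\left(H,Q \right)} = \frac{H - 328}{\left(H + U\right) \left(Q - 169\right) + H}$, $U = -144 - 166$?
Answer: $- \frac{98177229}{51392926355} \approx -0.0019103$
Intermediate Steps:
$G{\left(K \right)} = \frac{867}{4}$ ($G{\left(K \right)} = - \frac{-490 - 377}{4} = \left(- \frac{1}{4}\right) \left(-867\right) = \frac{867}{4}$)
$U = -310$ ($U = -144 - 166 = -310$)
$Y{\left(H,Q \right)} = \frac{-328 + H}{H + \left(-310 + H\right) \left(-169 + Q\right)}$ ($Y{\left(H,Q \right)} = \frac{H - 328}{\left(H - 310\right) \left(Q - 169\right) + H} = \frac{-328 + H}{\left(-310 + H\right) \left(-169 + Q\right) + H} = \frac{-328 + H}{H + \left(-310 + H\right) \left(-169 + Q\right)}$)
$\frac{- \frac{140055}{352139} + Y{\left(295,54 \right)}}{G{\left(-432 \right)}} = \frac{- \frac{140055}{352139} + \frac{-328 + 295}{52390 - 16740 - 49560 + 295 \cdot 54}}{\frac{867}{4}} = \left(\left(-140055\right) \frac{1}{352139} + \frac{1}{52390 - 16740 - 49560 + 15930} \left(-33\right)\right) \frac{4}{867} = \left(- \frac{140055}{352139} + \frac{1}{2020} \left(-33\right)\right) \frac{4}{867} = \left(- \frac{140055}{352139} - \frac{33}{2020}\right) \frac{4}{867} = \left(- \frac{294531687}{711320780}\right) \frac{4}{867} = - \frac{98177229}{51392926355}$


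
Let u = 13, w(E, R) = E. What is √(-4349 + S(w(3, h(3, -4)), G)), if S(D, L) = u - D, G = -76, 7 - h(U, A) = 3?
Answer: I*√4339 ≈ 65.871*I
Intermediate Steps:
h(U, A) = 4 (h(U, A) = 7 - 1*3 = 7 - 3 = 4)
S(D, L) = 13 - D
√(-4349 + S(w(3, h(3, -4)), G)) = √(-4349 + (13 - 1*3)) = √(-4349 + (13 - 3)) = √(-4349 + 10) = √(-4339) = I*√4339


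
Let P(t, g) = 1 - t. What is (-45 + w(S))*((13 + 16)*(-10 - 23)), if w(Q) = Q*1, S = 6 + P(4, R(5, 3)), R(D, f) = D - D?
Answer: 40194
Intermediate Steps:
R(D, f) = 0
S = 3 (S = 6 + (1 - 1*4) = 6 + (1 - 4) = 6 - 3 = 3)
w(Q) = Q
(-45 + w(S))*((13 + 16)*(-10 - 23)) = (-45 + 3)*((13 + 16)*(-10 - 23)) = -1218*(-33) = -42*(-957) = 40194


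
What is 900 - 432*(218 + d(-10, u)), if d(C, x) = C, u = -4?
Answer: -88956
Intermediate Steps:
900 - 432*(218 + d(-10, u)) = 900 - 432*(218 - 10) = 900 - 432*208 = 900 - 89856 = -88956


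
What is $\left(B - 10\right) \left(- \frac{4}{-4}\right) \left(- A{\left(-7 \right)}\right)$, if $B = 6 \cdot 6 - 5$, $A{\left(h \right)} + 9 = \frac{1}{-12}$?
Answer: $\frac{763}{4} \approx 190.75$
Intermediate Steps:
$A{\left(h \right)} = - \frac{109}{12}$ ($A{\left(h \right)} = -9 + \frac{1}{-12} = -9 - \frac{1}{12} = - \frac{109}{12}$)
$B = 31$ ($B = 36 - 5 = 31$)
$\left(B - 10\right) \left(- \frac{4}{-4}\right) \left(- A{\left(-7 \right)}\right) = \left(31 - 10\right) \left(- \frac{4}{-4}\right) \left(\left(-1\right) \left(- \frac{109}{12}\right)\right) = 21 \left(\left(-4\right) \left(- \frac{1}{4}\right)\right) \frac{109}{12} = 21 \cdot 1 \cdot \frac{109}{12} = 21 \cdot \frac{109}{12} = \frac{763}{4}$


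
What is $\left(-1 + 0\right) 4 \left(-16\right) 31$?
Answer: $1984$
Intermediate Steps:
$\left(-1 + 0\right) 4 \left(-16\right) 31 = \left(-1\right) 4 \left(-16\right) 31 = \left(-4\right) \left(-16\right) 31 = 64 \cdot 31 = 1984$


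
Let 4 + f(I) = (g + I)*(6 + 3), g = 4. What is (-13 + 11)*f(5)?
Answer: -154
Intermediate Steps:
f(I) = 32 + 9*I (f(I) = -4 + (4 + I)*(6 + 3) = -4 + (4 + I)*9 = -4 + (36 + 9*I) = 32 + 9*I)
(-13 + 11)*f(5) = (-13 + 11)*(32 + 9*5) = -2*(32 + 45) = -2*77 = -154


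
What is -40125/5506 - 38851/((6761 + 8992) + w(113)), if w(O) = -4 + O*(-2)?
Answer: -836773981/85469638 ≈ -9.7903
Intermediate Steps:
w(O) = -4 - 2*O
-40125/5506 - 38851/((6761 + 8992) + w(113)) = -40125/5506 - 38851/((6761 + 8992) + (-4 - 2*113)) = -40125*1/5506 - 38851/(15753 + (-4 - 226)) = -40125/5506 - 38851/(15753 - 230) = -40125/5506 - 38851/15523 = -836773981/85469638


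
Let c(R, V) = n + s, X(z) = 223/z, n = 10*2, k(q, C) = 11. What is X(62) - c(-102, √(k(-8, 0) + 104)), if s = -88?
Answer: 4439/62 ≈ 71.597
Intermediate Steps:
n = 20
c(R, V) = -68 (c(R, V) = 20 - 88 = -68)
X(62) - c(-102, √(k(-8, 0) + 104)) = 223/62 - 1*(-68) = 223*(1/62) + 68 = 223/62 + 68 = 4439/62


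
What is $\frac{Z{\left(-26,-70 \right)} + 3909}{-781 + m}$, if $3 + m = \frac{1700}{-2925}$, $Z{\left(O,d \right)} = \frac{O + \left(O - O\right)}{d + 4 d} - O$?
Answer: $- \frac{40285323}{8032150} \approx -5.0155$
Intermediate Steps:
$Z{\left(O,d \right)} = - O + \frac{O}{5 d}$ ($Z{\left(O,d \right)} = \frac{O + 0}{5 d} - O = O \frac{1}{5 d} - O = \frac{O}{5 d} - O = - O + \frac{O}{5 d}$)
$m = - \frac{419}{117}$ ($m = -3 + \frac{1700}{-2925} = -3 + 1700 \left(- \frac{1}{2925}\right) = -3 - \frac{68}{117} = - \frac{419}{117} \approx -3.5812$)
$\frac{Z{\left(-26,-70 \right)} + 3909}{-781 + m} = \frac{\left(\left(-1\right) \left(-26\right) + \frac{1}{5} \left(-26\right) \frac{1}{-70}\right) + 3909}{-781 - \frac{419}{117}} = \frac{\left(26 + \frac{1}{5} \left(-26\right) \left(- \frac{1}{70}\right)\right) + 3909}{- \frac{91796}{117}} = \left(\left(26 + \frac{13}{175}\right) + 3909\right) \left(- \frac{117}{91796}\right) = \left(\frac{4563}{175} + 3909\right) \left(- \frac{117}{91796}\right) = \frac{688638}{175} \left(- \frac{117}{91796}\right) = - \frac{40285323}{8032150}$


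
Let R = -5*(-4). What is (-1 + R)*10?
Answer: 190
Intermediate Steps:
R = 20
(-1 + R)*10 = (-1 + 20)*10 = 19*10 = 190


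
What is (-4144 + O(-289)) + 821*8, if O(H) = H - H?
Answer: 2424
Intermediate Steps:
O(H) = 0
(-4144 + O(-289)) + 821*8 = (-4144 + 0) + 821*8 = -4144 + 6568 = 2424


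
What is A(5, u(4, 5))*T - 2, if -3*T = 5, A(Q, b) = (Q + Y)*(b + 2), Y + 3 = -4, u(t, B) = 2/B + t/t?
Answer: 28/3 ≈ 9.3333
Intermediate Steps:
u(t, B) = 1 + 2/B (u(t, B) = 2/B + 1 = 1 + 2/B)
Y = -7 (Y = -3 - 4 = -7)
A(Q, b) = (-7 + Q)*(2 + b) (A(Q, b) = (Q - 7)*(b + 2) = (-7 + Q)*(2 + b))
T = -5/3 (T = -1/3*5 = -5/3 ≈ -1.6667)
A(5, u(4, 5))*T - 2 = (-14 - 7*(2 + 5)/5 + 2*5 + 5*((2 + 5)/5))*(-5/3) - 2 = (-14 - 7*7/5 + 10 + 5*((1/5)*7))*(-5/3) - 2 = (-14 - 7*7/5 + 10 + 5*(7/5))*(-5/3) - 2 = (-14 - 49/5 + 10 + 7)*(-5/3) - 2 = -34/5*(-5/3) - 2 = 34/3 - 2 = 28/3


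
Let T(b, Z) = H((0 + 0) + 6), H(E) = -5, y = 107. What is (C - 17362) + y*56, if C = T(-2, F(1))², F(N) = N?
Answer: -11345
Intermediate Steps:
T(b, Z) = -5
C = 25 (C = (-5)² = 25)
(C - 17362) + y*56 = (25 - 17362) + 107*56 = -17337 + 5992 = -11345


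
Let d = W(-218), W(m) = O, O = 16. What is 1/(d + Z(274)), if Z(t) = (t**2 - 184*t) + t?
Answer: 1/24950 ≈ 4.0080e-5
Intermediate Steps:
Z(t) = t**2 - 183*t
W(m) = 16
d = 16
1/(d + Z(274)) = 1/(16 + 274*(-183 + 274)) = 1/(16 + 274*91) = 1/(16 + 24934) = 1/24950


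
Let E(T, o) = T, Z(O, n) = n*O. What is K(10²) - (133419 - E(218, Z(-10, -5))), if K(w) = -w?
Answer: -133301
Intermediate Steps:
Z(O, n) = O*n
K(10²) - (133419 - E(218, Z(-10, -5))) = -1*10² - (133419 - 1*218) = -1*100 - (133419 - 218) = -100 - 1*133201 = -100 - 133201 = -133301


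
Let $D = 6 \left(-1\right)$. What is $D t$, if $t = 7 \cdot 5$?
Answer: $-210$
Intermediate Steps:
$D = -6$
$t = 35$
$D t = \left(-6\right) 35 = -210$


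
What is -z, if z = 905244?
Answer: -905244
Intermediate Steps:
-z = -1*905244 = -905244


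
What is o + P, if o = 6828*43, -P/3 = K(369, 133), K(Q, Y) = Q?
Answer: 292497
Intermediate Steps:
P = -1107 (P = -3*369 = -1107)
o = 293604
o + P = 293604 - 1107 = 292497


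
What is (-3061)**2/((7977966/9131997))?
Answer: 28521421354279/2659322 ≈ 1.0725e+7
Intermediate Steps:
(-3061)**2/((7977966/9131997)) = 9369721/((7977966*(1/9131997))) = 9369721/(2659322/3043999) = 9369721*(3043999/2659322) = 28521421354279/2659322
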